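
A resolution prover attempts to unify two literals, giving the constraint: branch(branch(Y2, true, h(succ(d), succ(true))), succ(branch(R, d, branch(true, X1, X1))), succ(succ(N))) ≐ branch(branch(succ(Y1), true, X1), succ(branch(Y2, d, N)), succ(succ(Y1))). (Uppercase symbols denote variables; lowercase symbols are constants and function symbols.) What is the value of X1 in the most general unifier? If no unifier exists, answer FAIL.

Decompose branch/3: branch(Y2, true, h(succ(d), succ(true))) ≐ branch(succ(Y1), true, X1),  succ(branch(R, d, branch(true, X1, X1))) ≐ succ(branch(Y2, d, N)),  succ(succ(N)) ≐ succ(succ(Y1)).
Decompose branch/3: Y2 ≐ succ(Y1),  true ≐ true,  h(succ(d), succ(true)) ≐ X1.
Bind Y2 := succ(Y1); substituting into the one remaining equation that mentions Y2 gives: succ(branch(R, d, branch(true, X1, X1))) ≐ succ(branch(succ(Y1), d, N)).
Delete trivial equation true ≐ true.
Bind X1 := h(succ(d), succ(true)); substituting into the one remaining equation that mentions X1 gives: succ(branch(R, d, branch(true, h(succ(d), succ(true)), h(succ(d), succ(true))))) ≐ succ(branch(succ(Y1), d, N)).
Decompose succ/1: branch(R, d, branch(true, h(succ(d), succ(true)), h(succ(d), succ(true)))) ≐ branch(succ(Y1), d, N).
Decompose branch/3: R ≐ succ(Y1),  d ≐ d,  branch(true, h(succ(d), succ(true)), h(succ(d), succ(true))) ≐ N.
Bind R := succ(Y1); no other remaining equation mentions R.
Delete trivial equation d ≐ d.
Bind N := branch(true, h(succ(d), succ(true)), h(succ(d), succ(true))); substituting into the remaining equation gives: succ(succ(branch(true, h(succ(d), succ(true)), h(succ(d), succ(true))))) ≐ succ(succ(Y1)).
Decompose succ/1: succ(branch(true, h(succ(d), succ(true)), h(succ(d), succ(true)))) ≐ succ(Y1).
Decompose succ/1: branch(true, h(succ(d), succ(true)), h(succ(d), succ(true))) ≐ Y1.
Bind Y1 := branch(true, h(succ(d), succ(true)), h(succ(d), succ(true))). Substituting into the earlier bindings gives Y2 := succ(branch(true, h(succ(d), succ(true)), h(succ(d), succ(true)))), R := succ(branch(true, h(succ(d), succ(true)), h(succ(d), succ(true)))).
MGU = { Y2 -> succ(branch(true, h(succ(d), succ(true)), h(succ(d), succ(true)))), X1 -> h(succ(d), succ(true)), R -> succ(branch(true, h(succ(d), succ(true)), h(succ(d), succ(true)))), N -> branch(true, h(succ(d), succ(true)), h(succ(d), succ(true))), Y1 -> branch(true, h(succ(d), succ(true)), h(succ(d), succ(true))) }, so X1 -> h(succ(d), succ(true)).

h(succ(d), succ(true))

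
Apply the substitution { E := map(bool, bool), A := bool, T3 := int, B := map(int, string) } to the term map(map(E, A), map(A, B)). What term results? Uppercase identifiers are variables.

Replace each occurrence of E with map(bool, bool).
Replace each occurrence of A with bool.
Replace each occurrence of B with map(int, string).
Result: map(map(map(bool, bool), bool), map(bool, map(int, string))).

map(map(map(bool, bool), bool), map(bool, map(int, string)))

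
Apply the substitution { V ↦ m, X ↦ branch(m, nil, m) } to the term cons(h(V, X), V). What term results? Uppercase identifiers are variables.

Replace each occurrence of V with m.
Replace each occurrence of X with branch(m, nil, m).
Result: cons(h(m, branch(m, nil, m)), m).

cons(h(m, branch(m, nil, m)), m)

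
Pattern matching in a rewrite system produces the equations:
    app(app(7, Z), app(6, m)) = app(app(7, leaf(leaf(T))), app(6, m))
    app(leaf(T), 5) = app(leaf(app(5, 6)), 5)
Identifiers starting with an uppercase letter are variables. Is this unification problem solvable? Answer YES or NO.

Decompose app/2: app(7, Z) = app(7, leaf(leaf(T))),  app(6, m) = app(6, m).
Decompose app/2: 7 = 7,  Z = leaf(leaf(T)).
Delete trivial equation 7 = 7.
Bind Z := leaf(leaf(T)); no other remaining equation mentions Z.
Delete trivial equation app(6, m) = app(6, m).
Decompose app/2: leaf(T) = leaf(app(5, 6)),  5 = 5.
Decompose leaf/1: T = app(5, 6).
Bind T := app(5, 6); no other remaining equation mentions T. Substituting into the earlier binding gives Z := leaf(leaf(app(5, 6))).
Delete trivial equation 5 = 5.
No equations remain and no clash or occurs-check failure arose, so a unifier exists.

YES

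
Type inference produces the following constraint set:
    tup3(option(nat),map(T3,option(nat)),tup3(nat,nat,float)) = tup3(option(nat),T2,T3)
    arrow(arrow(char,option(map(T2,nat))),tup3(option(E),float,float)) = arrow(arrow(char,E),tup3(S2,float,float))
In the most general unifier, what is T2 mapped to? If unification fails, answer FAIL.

Decompose tup3/3: option(nat) = option(nat),  map(T3,option(nat)) = T2,  tup3(nat,nat,float) = T3.
Delete trivial equation option(nat) = option(nat).
Bind T2 := map(T3,option(nat)); substituting into the one remaining equation that mentions T2 gives: arrow(arrow(char,option(map(map(T3,option(nat)),nat))),tup3(option(E),float,float)) = arrow(arrow(char,E),tup3(S2,float,float)).
Bind T3 := tup3(nat,nat,float); substituting into the remaining equation gives: arrow(arrow(char,option(map(map(tup3(nat,nat,float),option(nat)),nat))),tup3(option(E),float,float)) = arrow(arrow(char,E),tup3(S2,float,float)). Substituting into the earlier binding gives T2 := map(tup3(nat,nat,float),option(nat)).
Decompose arrow/2: arrow(char,option(map(map(tup3(nat,nat,float),option(nat)),nat))) = arrow(char,E),  tup3(option(E),float,float) = tup3(S2,float,float).
Decompose arrow/2: char = char,  option(map(map(tup3(nat,nat,float),option(nat)),nat)) = E.
Delete trivial equation char = char.
Bind E := option(map(map(tup3(nat,nat,float),option(nat)),nat)); substituting into the remaining equation gives: tup3(option(option(map(map(tup3(nat,nat,float),option(nat)),nat))),float,float) = tup3(S2,float,float).
Decompose tup3/3: option(option(map(map(tup3(nat,nat,float),option(nat)),nat))) = S2,  float = float,  float = float.
Bind S2 := option(option(map(map(tup3(nat,nat,float),option(nat)),nat))); no other remaining equation mentions S2.
Delete trivial equation float = float.
Delete trivial equation float = float.
MGU = { T2 -> map(tup3(nat,nat,float),option(nat)), T3 -> tup3(nat,nat,float), E -> option(map(map(tup3(nat,nat,float),option(nat)),nat)), S2 -> option(option(map(map(tup3(nat,nat,float),option(nat)),nat))) }, so T2 -> map(tup3(nat,nat,float),option(nat)).

map(tup3(nat,nat,float),option(nat))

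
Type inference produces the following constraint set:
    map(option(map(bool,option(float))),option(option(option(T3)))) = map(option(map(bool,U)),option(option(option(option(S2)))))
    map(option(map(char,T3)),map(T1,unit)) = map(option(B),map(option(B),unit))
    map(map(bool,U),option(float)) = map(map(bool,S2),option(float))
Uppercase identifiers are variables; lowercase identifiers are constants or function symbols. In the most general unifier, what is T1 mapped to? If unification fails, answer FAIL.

Decompose map/2: option(map(bool,option(float))) = option(map(bool,U)),  option(option(option(T3))) = option(option(option(option(S2)))).
Decompose option/1: map(bool,option(float)) = map(bool,U).
Decompose map/2: bool = bool,  option(float) = U.
Delete trivial equation bool = bool.
Bind U := option(float); substituting into the one remaining equation that mentions U gives: map(map(bool,option(float)),option(float)) = map(map(bool,S2),option(float)).
Decompose option/1: option(option(T3)) = option(option(option(S2))).
Decompose option/1: option(T3) = option(option(S2)).
Decompose option/1: T3 = option(S2).
Bind T3 := option(S2); substituting into the one remaining equation that mentions T3 gives: map(option(map(char,option(S2))),map(T1,unit)) = map(option(B),map(option(B),unit)).
Decompose map/2: option(map(char,option(S2))) = option(B),  map(T1,unit) = map(option(B),unit).
Decompose option/1: map(char,option(S2)) = B.
Bind B := map(char,option(S2)); substituting into the one remaining equation that mentions B gives: map(T1,unit) = map(option(map(char,option(S2))),unit).
Decompose map/2: T1 = option(map(char,option(S2))),  unit = unit.
Bind T1 := option(map(char,option(S2))); no other remaining equation mentions T1.
Delete trivial equation unit = unit.
Decompose map/2: map(bool,option(float)) = map(bool,S2),  option(float) = option(float).
Decompose map/2: bool = bool,  option(float) = S2.
Delete trivial equation bool = bool.
Bind S2 := option(float); no other remaining equation mentions S2. Substituting into the earlier bindings gives T3 := option(option(float)), B := map(char,option(option(float))), T1 := option(map(char,option(option(float)))).
Delete trivial equation option(float) = option(float).
MGU = { U ↦ option(float), T3 ↦ option(option(float)), B ↦ map(char,option(option(float))), T1 ↦ option(map(char,option(option(float)))), S2 ↦ option(float) }, so T1 ↦ option(map(char,option(option(float)))).

option(map(char,option(option(float))))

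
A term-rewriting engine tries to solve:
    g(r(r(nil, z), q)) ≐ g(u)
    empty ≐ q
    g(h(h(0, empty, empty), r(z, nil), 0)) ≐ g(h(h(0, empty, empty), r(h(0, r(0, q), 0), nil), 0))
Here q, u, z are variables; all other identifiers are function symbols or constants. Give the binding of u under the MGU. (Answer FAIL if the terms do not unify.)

r(r(nil, h(0, r(0, empty), 0)), empty)

Decompose g/1: r(r(nil, z), q) ≐ u.
Bind u := r(r(nil, z), q); no other remaining equation mentions u.
Bind q := empty; substituting into the remaining equation gives: g(h(h(0, empty, empty), r(z, nil), 0)) ≐ g(h(h(0, empty, empty), r(h(0, r(0, empty), 0), nil), 0)). Substituting into the earlier binding gives u := r(r(nil, z), empty).
Decompose g/1: h(h(0, empty, empty), r(z, nil), 0) ≐ h(h(0, empty, empty), r(h(0, r(0, empty), 0), nil), 0).
Decompose h/3: h(0, empty, empty) ≐ h(0, empty, empty),  r(z, nil) ≐ r(h(0, r(0, empty), 0), nil),  0 ≐ 0.
Delete trivial equation h(0, empty, empty) ≐ h(0, empty, empty).
Decompose r/2: z ≐ h(0, r(0, empty), 0),  nil ≐ nil.
Bind z := h(0, r(0, empty), 0); no other remaining equation mentions z. Substituting into the earlier binding gives u := r(r(nil, h(0, r(0, empty), 0)), empty).
Delete trivial equation nil ≐ nil.
Delete trivial equation 0 ≐ 0.
MGU = { u -> r(r(nil, h(0, r(0, empty), 0)), empty), q -> empty, z -> h(0, r(0, empty), 0) }, so u -> r(r(nil, h(0, r(0, empty), 0)), empty).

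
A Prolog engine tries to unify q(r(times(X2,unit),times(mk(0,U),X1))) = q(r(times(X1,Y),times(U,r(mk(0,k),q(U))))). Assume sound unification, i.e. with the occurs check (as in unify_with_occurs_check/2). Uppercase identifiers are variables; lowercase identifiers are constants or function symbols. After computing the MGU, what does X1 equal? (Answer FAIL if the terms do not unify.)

FAIL

Decompose q/1: r(times(X2,unit),times(mk(0,U),X1)) = r(times(X1,Y),times(U,r(mk(0,k),q(U)))).
Decompose r/2: times(X2,unit) = times(X1,Y),  times(mk(0,U),X1) = times(U,r(mk(0,k),q(U))).
Decompose times/2: X2 = X1,  unit = Y.
Bind X2 := X1; no other remaining equation mentions X2.
Bind Y := unit; no other remaining equation mentions Y.
Decompose times/2: mk(0,U) = U,  X1 = r(mk(0,k),q(U)).
Occurs check fails: U occurs in mk(0,U); the equation U = mk(0,U) has no finite solution.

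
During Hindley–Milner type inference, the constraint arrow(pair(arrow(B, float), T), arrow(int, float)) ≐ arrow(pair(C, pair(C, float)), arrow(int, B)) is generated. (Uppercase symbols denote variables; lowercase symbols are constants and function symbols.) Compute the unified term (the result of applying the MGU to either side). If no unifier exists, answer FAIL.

arrow(pair(arrow(float, float), pair(arrow(float, float), float)), arrow(int, float))

Decompose arrow/2: pair(arrow(B, float), T) ≐ pair(C, pair(C, float)),  arrow(int, float) ≐ arrow(int, B).
Decompose pair/2: arrow(B, float) ≐ C,  T ≐ pair(C, float).
Bind C := arrow(B, float); substituting into the one remaining equation that mentions C gives: T ≐ pair(arrow(B, float), float).
Bind T := pair(arrow(B, float), float); no other remaining equation mentions T.
Decompose arrow/2: int ≐ int,  float ≐ B.
Delete trivial equation int ≐ int.
Bind B := float. Substituting into the earlier bindings gives C := arrow(float, float), T := pair(arrow(float, float), float).
Applying the MGU to either side gives arrow(pair(arrow(float, float), pair(arrow(float, float), float)), arrow(int, float)).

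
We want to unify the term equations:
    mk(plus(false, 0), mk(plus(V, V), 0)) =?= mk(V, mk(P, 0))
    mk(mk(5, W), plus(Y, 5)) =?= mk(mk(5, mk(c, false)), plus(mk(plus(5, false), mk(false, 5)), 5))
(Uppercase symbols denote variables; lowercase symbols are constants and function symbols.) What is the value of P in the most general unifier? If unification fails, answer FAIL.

Decompose mk/2: plus(false, 0) =?= V,  mk(plus(V, V), 0) =?= mk(P, 0).
Bind V := plus(false, 0); substituting into the one remaining equation that mentions V gives: mk(plus(plus(false, 0), plus(false, 0)), 0) =?= mk(P, 0).
Decompose mk/2: plus(plus(false, 0), plus(false, 0)) =?= P,  0 =?= 0.
Bind P := plus(plus(false, 0), plus(false, 0)); no other remaining equation mentions P.
Delete trivial equation 0 =?= 0.
Decompose mk/2: mk(5, W) =?= mk(5, mk(c, false)),  plus(Y, 5) =?= plus(mk(plus(5, false), mk(false, 5)), 5).
Decompose mk/2: 5 =?= 5,  W =?= mk(c, false).
Delete trivial equation 5 =?= 5.
Bind W := mk(c, false); no other remaining equation mentions W.
Decompose plus/2: Y =?= mk(plus(5, false), mk(false, 5)),  5 =?= 5.
Bind Y := mk(plus(5, false), mk(false, 5)); no other remaining equation mentions Y.
Delete trivial equation 5 =?= 5.
MGU = { V -> plus(false, 0), P -> plus(plus(false, 0), plus(false, 0)), W -> mk(c, false), Y -> mk(plus(5, false), mk(false, 5)) }, so P -> plus(plus(false, 0), plus(false, 0)).

plus(plus(false, 0), plus(false, 0))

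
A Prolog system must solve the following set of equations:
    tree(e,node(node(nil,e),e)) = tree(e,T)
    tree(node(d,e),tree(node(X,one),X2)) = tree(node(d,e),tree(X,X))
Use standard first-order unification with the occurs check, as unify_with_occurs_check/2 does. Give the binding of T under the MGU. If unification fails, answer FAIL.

FAIL

Decompose tree/2: e = e,  node(node(nil,e),e) = T.
Delete trivial equation e = e.
Bind T := node(node(nil,e),e); no other remaining equation mentions T.
Decompose tree/2: node(d,e) = node(d,e),  tree(node(X,one),X2) = tree(X,X).
Delete trivial equation node(d,e) = node(d,e).
Decompose tree/2: node(X,one) = X,  X2 = X.
Occurs check fails: X occurs in node(X,one); the equation X = node(X,one) has no finite solution.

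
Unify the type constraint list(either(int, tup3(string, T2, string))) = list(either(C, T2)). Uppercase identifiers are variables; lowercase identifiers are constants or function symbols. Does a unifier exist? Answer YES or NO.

Decompose list/1: either(int, tup3(string, T2, string)) = either(C, T2).
Decompose either/2: int = C,  tup3(string, T2, string) = T2.
Bind C := int; no other remaining equation mentions C.
Occurs check fails: T2 occurs in tup3(string, T2, string); the equation T2 = tup3(string, T2, string) has no finite solution.

NO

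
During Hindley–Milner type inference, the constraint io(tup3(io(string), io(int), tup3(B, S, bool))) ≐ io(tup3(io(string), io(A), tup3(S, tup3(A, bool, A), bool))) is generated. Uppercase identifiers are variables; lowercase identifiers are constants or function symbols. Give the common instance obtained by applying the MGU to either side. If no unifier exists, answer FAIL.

io(tup3(io(string), io(int), tup3(tup3(int, bool, int), tup3(int, bool, int), bool)))

Decompose io/1: tup3(io(string), io(int), tup3(B, S, bool)) ≐ tup3(io(string), io(A), tup3(S, tup3(A, bool, A), bool)).
Decompose tup3/3: io(string) ≐ io(string),  io(int) ≐ io(A),  tup3(B, S, bool) ≐ tup3(S, tup3(A, bool, A), bool).
Delete trivial equation io(string) ≐ io(string).
Decompose io/1: int ≐ A.
Bind A := int; substituting into the remaining equation gives: tup3(B, S, bool) ≐ tup3(S, tup3(int, bool, int), bool).
Decompose tup3/3: B ≐ S,  S ≐ tup3(int, bool, int),  bool ≐ bool.
Bind B := S; no other remaining equation mentions B.
Bind S := tup3(int, bool, int); no other remaining equation mentions S. Substituting into the earlier binding gives B := tup3(int, bool, int).
Delete trivial equation bool ≐ bool.
Applying the MGU to either side gives io(tup3(io(string), io(int), tup3(tup3(int, bool, int), tup3(int, bool, int), bool))).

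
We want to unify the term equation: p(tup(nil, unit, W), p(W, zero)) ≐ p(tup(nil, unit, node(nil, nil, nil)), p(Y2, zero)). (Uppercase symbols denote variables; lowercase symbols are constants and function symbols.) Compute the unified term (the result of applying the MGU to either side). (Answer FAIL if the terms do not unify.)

p(tup(nil, unit, node(nil, nil, nil)), p(node(nil, nil, nil), zero))

Decompose p/2: tup(nil, unit, W) ≐ tup(nil, unit, node(nil, nil, nil)),  p(W, zero) ≐ p(Y2, zero).
Decompose tup/3: nil ≐ nil,  unit ≐ unit,  W ≐ node(nil, nil, nil).
Delete trivial equation nil ≐ nil.
Delete trivial equation unit ≐ unit.
Bind W := node(nil, nil, nil); substituting into the remaining equation gives: p(node(nil, nil, nil), zero) ≐ p(Y2, zero).
Decompose p/2: node(nil, nil, nil) ≐ Y2,  zero ≐ zero.
Bind Y2 := node(nil, nil, nil); no other remaining equation mentions Y2.
Delete trivial equation zero ≐ zero.
Applying the MGU to either side gives p(tup(nil, unit, node(nil, nil, nil)), p(node(nil, nil, nil), zero)).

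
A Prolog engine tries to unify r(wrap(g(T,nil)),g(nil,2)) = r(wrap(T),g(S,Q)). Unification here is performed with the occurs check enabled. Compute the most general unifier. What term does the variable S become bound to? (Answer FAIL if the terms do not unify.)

FAIL

Decompose r/2: wrap(g(T,nil)) = wrap(T),  g(nil,2) = g(S,Q).
Decompose wrap/1: g(T,nil) = T.
Occurs check fails: T occurs in g(T,nil); the equation T = g(T,nil) has no finite solution.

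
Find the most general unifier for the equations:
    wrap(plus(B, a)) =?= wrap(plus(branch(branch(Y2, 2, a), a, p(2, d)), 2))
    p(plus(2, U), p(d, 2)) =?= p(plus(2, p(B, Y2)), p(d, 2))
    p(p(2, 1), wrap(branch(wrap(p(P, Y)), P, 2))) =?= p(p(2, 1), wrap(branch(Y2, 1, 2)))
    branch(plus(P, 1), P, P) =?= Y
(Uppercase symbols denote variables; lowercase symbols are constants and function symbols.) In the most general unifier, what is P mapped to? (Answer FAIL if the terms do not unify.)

Decompose wrap/1: plus(B, a) =?= plus(branch(branch(Y2, 2, a), a, p(2, d)), 2).
Decompose plus/2: B =?= branch(branch(Y2, 2, a), a, p(2, d)),  a =?= 2.
Bind B := branch(branch(Y2, 2, a), a, p(2, d)); substituting into the one remaining equation that mentions B gives: p(plus(2, U), p(d, 2)) =?= p(plus(2, p(branch(branch(Y2, 2, a), a, p(2, d)), Y2)), p(d, 2)).
Clash: constants a and 2 differ; no unifier exists.

FAIL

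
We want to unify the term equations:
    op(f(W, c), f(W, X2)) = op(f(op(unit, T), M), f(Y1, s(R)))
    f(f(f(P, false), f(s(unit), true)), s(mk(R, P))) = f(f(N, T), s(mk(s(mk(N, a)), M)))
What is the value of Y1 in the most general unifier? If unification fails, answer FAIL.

op(unit, f(s(unit), true))

Decompose op/2: f(W, c) = f(op(unit, T), M),  f(W, X2) = f(Y1, s(R)).
Decompose f/2: W = op(unit, T),  c = M.
Bind W := op(unit, T); substituting into the one remaining equation that mentions W gives: f(op(unit, T), X2) = f(Y1, s(R)).
Bind M := c; substituting into the one remaining equation that mentions M gives: f(f(f(P, false), f(s(unit), true)), s(mk(R, P))) = f(f(N, T), s(mk(s(mk(N, a)), c))).
Decompose f/2: op(unit, T) = Y1,  X2 = s(R).
Bind Y1 := op(unit, T); no other remaining equation mentions Y1.
Bind X2 := s(R); no other remaining equation mentions X2.
Decompose f/2: f(f(P, false), f(s(unit), true)) = f(N, T),  s(mk(R, P)) = s(mk(s(mk(N, a)), c)).
Decompose f/2: f(P, false) = N,  f(s(unit), true) = T.
Bind N := f(P, false); substituting into the one remaining equation that mentions N gives: s(mk(R, P)) = s(mk(s(mk(f(P, false), a)), c)).
Bind T := f(s(unit), true); no other remaining equation mentions T. Substituting into the earlier bindings gives W := op(unit, f(s(unit), true)), Y1 := op(unit, f(s(unit), true)).
Decompose s/1: mk(R, P) = mk(s(mk(f(P, false), a)), c).
Decompose mk/2: R = s(mk(f(P, false), a)),  P = c.
Bind R := s(mk(f(P, false), a)); no other remaining equation mentions R. Substituting into the earlier binding gives X2 := s(s(mk(f(P, false), a))).
Bind P := c. Substituting into the earlier bindings gives X2 := s(s(mk(f(c, false), a))), N := f(c, false), R := s(mk(f(c, false), a)).
MGU = { W -> op(unit, f(s(unit), true)), M -> c, Y1 -> op(unit, f(s(unit), true)), X2 -> s(s(mk(f(c, false), a))), N -> f(c, false), T -> f(s(unit), true), R -> s(mk(f(c, false), a)), P -> c }, so Y1 -> op(unit, f(s(unit), true)).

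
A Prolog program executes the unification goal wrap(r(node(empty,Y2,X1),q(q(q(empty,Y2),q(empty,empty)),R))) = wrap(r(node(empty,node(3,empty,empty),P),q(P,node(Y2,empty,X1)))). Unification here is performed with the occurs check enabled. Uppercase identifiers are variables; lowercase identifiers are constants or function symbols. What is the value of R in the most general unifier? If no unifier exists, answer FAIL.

Decompose wrap/1: r(node(empty,Y2,X1),q(q(q(empty,Y2),q(empty,empty)),R)) = r(node(empty,node(3,empty,empty),P),q(P,node(Y2,empty,X1))).
Decompose r/2: node(empty,Y2,X1) = node(empty,node(3,empty,empty),P),  q(q(q(empty,Y2),q(empty,empty)),R) = q(P,node(Y2,empty,X1)).
Decompose node/3: empty = empty,  Y2 = node(3,empty,empty),  X1 = P.
Delete trivial equation empty = empty.
Bind Y2 := node(3,empty,empty); substituting into the one remaining equation that mentions Y2 gives: q(q(q(empty,node(3,empty,empty)),q(empty,empty)),R) = q(P,node(node(3,empty,empty),empty,X1)).
Bind X1 := P; substituting into the remaining equation gives: q(q(q(empty,node(3,empty,empty)),q(empty,empty)),R) = q(P,node(node(3,empty,empty),empty,P)).
Decompose q/2: q(q(empty,node(3,empty,empty)),q(empty,empty)) = P,  R = node(node(3,empty,empty),empty,P).
Bind P := q(q(empty,node(3,empty,empty)),q(empty,empty)); substituting into the remaining equation gives: R = node(node(3,empty,empty),empty,q(q(empty,node(3,empty,empty)),q(empty,empty))). Substituting into the earlier binding gives X1 := q(q(empty,node(3,empty,empty)),q(empty,empty)).
Bind R := node(node(3,empty,empty),empty,q(q(empty,node(3,empty,empty)),q(empty,empty))).
MGU = { Y2 -> node(3,empty,empty), X1 -> q(q(empty,node(3,empty,empty)),q(empty,empty)), P -> q(q(empty,node(3,empty,empty)),q(empty,empty)), R -> node(node(3,empty,empty),empty,q(q(empty,node(3,empty,empty)),q(empty,empty))) }, so R -> node(node(3,empty,empty),empty,q(q(empty,node(3,empty,empty)),q(empty,empty))).

node(node(3,empty,empty),empty,q(q(empty,node(3,empty,empty)),q(empty,empty)))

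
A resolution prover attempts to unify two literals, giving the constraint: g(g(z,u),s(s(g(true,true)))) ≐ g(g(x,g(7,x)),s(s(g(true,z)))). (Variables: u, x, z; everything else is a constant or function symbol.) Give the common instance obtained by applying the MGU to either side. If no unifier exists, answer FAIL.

Decompose g/2: g(z,u) ≐ g(x,g(7,x)),  s(s(g(true,true))) ≐ s(s(g(true,z))).
Decompose g/2: z ≐ x,  u ≐ g(7,x).
Bind z := x; substituting into the one remaining equation that mentions z gives: s(s(g(true,true))) ≐ s(s(g(true,x))).
Bind u := g(7,x); no other remaining equation mentions u.
Decompose s/1: s(g(true,true)) ≐ s(g(true,x)).
Decompose s/1: g(true,true) ≐ g(true,x).
Decompose g/2: true ≐ true,  true ≐ x.
Delete trivial equation true ≐ true.
Bind x := true. Substituting into the earlier bindings gives z := true, u := g(7,true).
Applying the MGU to either side gives g(g(true,g(7,true)),s(s(g(true,true)))).

g(g(true,g(7,true)),s(s(g(true,true))))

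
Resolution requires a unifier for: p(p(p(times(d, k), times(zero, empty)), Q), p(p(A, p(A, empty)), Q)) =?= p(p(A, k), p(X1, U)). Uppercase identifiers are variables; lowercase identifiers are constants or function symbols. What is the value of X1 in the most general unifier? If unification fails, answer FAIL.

Decompose p/2: p(p(times(d, k), times(zero, empty)), Q) =?= p(A, k),  p(p(A, p(A, empty)), Q) =?= p(X1, U).
Decompose p/2: p(times(d, k), times(zero, empty)) =?= A,  Q =?= k.
Bind A := p(times(d, k), times(zero, empty)); substituting into the one remaining equation that mentions A gives: p(p(p(times(d, k), times(zero, empty)), p(p(times(d, k), times(zero, empty)), empty)), Q) =?= p(X1, U).
Bind Q := k; substituting into the remaining equation gives: p(p(p(times(d, k), times(zero, empty)), p(p(times(d, k), times(zero, empty)), empty)), k) =?= p(X1, U).
Decompose p/2: p(p(times(d, k), times(zero, empty)), p(p(times(d, k), times(zero, empty)), empty)) =?= X1,  k =?= U.
Bind X1 := p(p(times(d, k), times(zero, empty)), p(p(times(d, k), times(zero, empty)), empty)); no other remaining equation mentions X1.
Bind U := k.
MGU = { A -> p(times(d, k), times(zero, empty)), Q -> k, X1 -> p(p(times(d, k), times(zero, empty)), p(p(times(d, k), times(zero, empty)), empty)), U -> k }, so X1 -> p(p(times(d, k), times(zero, empty)), p(p(times(d, k), times(zero, empty)), empty)).

p(p(times(d, k), times(zero, empty)), p(p(times(d, k), times(zero, empty)), empty))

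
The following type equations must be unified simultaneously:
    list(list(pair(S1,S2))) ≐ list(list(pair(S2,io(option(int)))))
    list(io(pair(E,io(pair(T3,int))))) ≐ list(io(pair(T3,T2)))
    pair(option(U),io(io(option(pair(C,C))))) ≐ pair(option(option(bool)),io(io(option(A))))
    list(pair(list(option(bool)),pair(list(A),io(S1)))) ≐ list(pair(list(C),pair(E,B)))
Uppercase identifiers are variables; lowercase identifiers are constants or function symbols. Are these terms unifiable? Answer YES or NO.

YES

Decompose list/1: list(pair(S1,S2)) ≐ list(pair(S2,io(option(int)))).
Decompose list/1: pair(S1,S2) ≐ pair(S2,io(option(int))).
Decompose pair/2: S1 ≐ S2,  S2 ≐ io(option(int)).
Bind S1 := S2; substituting into the one remaining equation that mentions S1 gives: list(pair(list(option(bool)),pair(list(A),io(S2)))) ≐ list(pair(list(C),pair(E,B))).
Bind S2 := io(option(int)); substituting into the one remaining equation that mentions S2 gives: list(pair(list(option(bool)),pair(list(A),io(io(option(int)))))) ≐ list(pair(list(C),pair(E,B))). Substituting into the earlier binding gives S1 := io(option(int)).
Decompose list/1: io(pair(E,io(pair(T3,int)))) ≐ io(pair(T3,T2)).
Decompose io/1: pair(E,io(pair(T3,int))) ≐ pair(T3,T2).
Decompose pair/2: E ≐ T3,  io(pair(T3,int)) ≐ T2.
Bind E := T3; substituting into the one remaining equation that mentions E gives: list(pair(list(option(bool)),pair(list(A),io(io(option(int)))))) ≐ list(pair(list(C),pair(T3,B))).
Bind T2 := io(pair(T3,int)); no other remaining equation mentions T2.
Decompose pair/2: option(U) ≐ option(option(bool)),  io(io(option(pair(C,C)))) ≐ io(io(option(A))).
Decompose option/1: U ≐ option(bool).
Bind U := option(bool); no other remaining equation mentions U.
Decompose io/1: io(option(pair(C,C))) ≐ io(option(A)).
Decompose io/1: option(pair(C,C)) ≐ option(A).
Decompose option/1: pair(C,C) ≐ A.
Bind A := pair(C,C); substituting into the remaining equation gives: list(pair(list(option(bool)),pair(list(pair(C,C)),io(io(option(int)))))) ≐ list(pair(list(C),pair(T3,B))).
Decompose list/1: pair(list(option(bool)),pair(list(pair(C,C)),io(io(option(int))))) ≐ pair(list(C),pair(T3,B)).
Decompose pair/2: list(option(bool)) ≐ list(C),  pair(list(pair(C,C)),io(io(option(int)))) ≐ pair(T3,B).
Decompose list/1: option(bool) ≐ C.
Bind C := option(bool); substituting into the remaining equation gives: pair(list(pair(option(bool),option(bool))),io(io(option(int)))) ≐ pair(T3,B). Substituting into the earlier binding gives A := pair(option(bool),option(bool)).
Decompose pair/2: list(pair(option(bool),option(bool))) ≐ T3,  io(io(option(int))) ≐ B.
Bind T3 := list(pair(option(bool),option(bool))); no other remaining equation mentions T3. Substituting into the earlier bindings gives E := list(pair(option(bool),option(bool))), T2 := io(pair(list(pair(option(bool),option(bool))),int)).
Bind B := io(io(option(int))).
No equations remain and no clash or occurs-check failure arose, so a unifier exists.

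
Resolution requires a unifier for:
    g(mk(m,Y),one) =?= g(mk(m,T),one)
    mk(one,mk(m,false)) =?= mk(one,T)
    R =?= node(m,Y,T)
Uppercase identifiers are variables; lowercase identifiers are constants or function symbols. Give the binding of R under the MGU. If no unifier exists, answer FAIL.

node(m,mk(m,false),mk(m,false))

Decompose g/2: mk(m,Y) =?= mk(m,T),  one =?= one.
Decompose mk/2: m =?= m,  Y =?= T.
Delete trivial equation m =?= m.
Bind Y := T; substituting into the one remaining equation that mentions Y gives: R =?= node(m,T,T).
Delete trivial equation one =?= one.
Decompose mk/2: one =?= one,  mk(m,false) =?= T.
Delete trivial equation one =?= one.
Bind T := mk(m,false); substituting into the remaining equation gives: R =?= node(m,mk(m,false),mk(m,false)). Substituting into the earlier binding gives Y := mk(m,false).
Bind R := node(m,mk(m,false),mk(m,false)).
MGU = { Y := mk(m,false), T := mk(m,false), R := node(m,mk(m,false),mk(m,false)) }, so R := node(m,mk(m,false),mk(m,false)).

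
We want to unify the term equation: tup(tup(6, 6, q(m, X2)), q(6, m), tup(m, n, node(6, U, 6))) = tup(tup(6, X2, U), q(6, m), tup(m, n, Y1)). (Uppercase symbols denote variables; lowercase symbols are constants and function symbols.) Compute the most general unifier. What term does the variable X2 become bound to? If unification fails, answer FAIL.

Decompose tup/3: tup(6, 6, q(m, X2)) = tup(6, X2, U),  q(6, m) = q(6, m),  tup(m, n, node(6, U, 6)) = tup(m, n, Y1).
Decompose tup/3: 6 = 6,  6 = X2,  q(m, X2) = U.
Delete trivial equation 6 = 6.
Bind X2 := 6; substituting into the one remaining equation that mentions X2 gives: q(m, 6) = U.
Bind U := q(m, 6); substituting into the one remaining equation that mentions U gives: tup(m, n, node(6, q(m, 6), 6)) = tup(m, n, Y1).
Delete trivial equation q(6, m) = q(6, m).
Decompose tup/3: m = m,  n = n,  node(6, q(m, 6), 6) = Y1.
Delete trivial equation m = m.
Delete trivial equation n = n.
Bind Y1 := node(6, q(m, 6), 6).
MGU = { X2 -> 6, U -> q(m, 6), Y1 -> node(6, q(m, 6), 6) }, so X2 -> 6.

6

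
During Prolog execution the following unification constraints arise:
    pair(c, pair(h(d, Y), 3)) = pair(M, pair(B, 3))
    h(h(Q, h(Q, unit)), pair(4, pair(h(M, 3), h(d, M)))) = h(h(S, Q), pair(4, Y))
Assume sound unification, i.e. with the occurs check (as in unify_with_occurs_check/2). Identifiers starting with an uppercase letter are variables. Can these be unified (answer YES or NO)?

NO

Decompose pair/2: c = M,  pair(h(d, Y), 3) = pair(B, 3).
Bind M := c; substituting into the one remaining equation that mentions M gives: h(h(Q, h(Q, unit)), pair(4, pair(h(c, 3), h(d, c)))) = h(h(S, Q), pair(4, Y)).
Decompose pair/2: h(d, Y) = B,  3 = 3.
Bind B := h(d, Y); no other remaining equation mentions B.
Delete trivial equation 3 = 3.
Decompose h/2: h(Q, h(Q, unit)) = h(S, Q),  pair(4, pair(h(c, 3), h(d, c))) = pair(4, Y).
Decompose h/2: Q = S,  h(Q, unit) = Q.
Bind Q := S; substituting into the one remaining equation that mentions Q gives: h(S, unit) = S.
Occurs check fails: S occurs in h(S, unit); the equation S = h(S, unit) has no finite solution.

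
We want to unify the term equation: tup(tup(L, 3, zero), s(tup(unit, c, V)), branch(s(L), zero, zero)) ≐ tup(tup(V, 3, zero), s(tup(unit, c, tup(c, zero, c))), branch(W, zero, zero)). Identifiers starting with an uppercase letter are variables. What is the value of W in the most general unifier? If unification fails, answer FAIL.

s(tup(c, zero, c))

Decompose tup/3: tup(L, 3, zero) ≐ tup(V, 3, zero),  s(tup(unit, c, V)) ≐ s(tup(unit, c, tup(c, zero, c))),  branch(s(L), zero, zero) ≐ branch(W, zero, zero).
Decompose tup/3: L ≐ V,  3 ≐ 3,  zero ≐ zero.
Bind L := V; substituting into the one remaining equation that mentions L gives: branch(s(V), zero, zero) ≐ branch(W, zero, zero).
Delete trivial equation 3 ≐ 3.
Delete trivial equation zero ≐ zero.
Decompose s/1: tup(unit, c, V) ≐ tup(unit, c, tup(c, zero, c)).
Decompose tup/3: unit ≐ unit,  c ≐ c,  V ≐ tup(c, zero, c).
Delete trivial equation unit ≐ unit.
Delete trivial equation c ≐ c.
Bind V := tup(c, zero, c); substituting into the remaining equation gives: branch(s(tup(c, zero, c)), zero, zero) ≐ branch(W, zero, zero). Substituting into the earlier binding gives L := tup(c, zero, c).
Decompose branch/3: s(tup(c, zero, c)) ≐ W,  zero ≐ zero,  zero ≐ zero.
Bind W := s(tup(c, zero, c)); no other remaining equation mentions W.
Delete trivial equation zero ≐ zero.
Delete trivial equation zero ≐ zero.
MGU = { L ↦ tup(c, zero, c), V ↦ tup(c, zero, c), W ↦ s(tup(c, zero, c)) }, so W ↦ s(tup(c, zero, c)).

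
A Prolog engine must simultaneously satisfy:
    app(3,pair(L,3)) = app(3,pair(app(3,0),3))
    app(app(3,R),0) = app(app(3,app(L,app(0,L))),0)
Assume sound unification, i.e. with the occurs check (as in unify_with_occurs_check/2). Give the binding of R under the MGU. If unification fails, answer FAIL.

Decompose app/2: 3 = 3,  pair(L,3) = pair(app(3,0),3).
Delete trivial equation 3 = 3.
Decompose pair/2: L = app(3,0),  3 = 3.
Bind L := app(3,0); substituting into the one remaining equation that mentions L gives: app(app(3,R),0) = app(app(3,app(app(3,0),app(0,app(3,0)))),0).
Delete trivial equation 3 = 3.
Decompose app/2: app(3,R) = app(3,app(app(3,0),app(0,app(3,0)))),  0 = 0.
Decompose app/2: 3 = 3,  R = app(app(3,0),app(0,app(3,0))).
Delete trivial equation 3 = 3.
Bind R := app(app(3,0),app(0,app(3,0))); no other remaining equation mentions R.
Delete trivial equation 0 = 0.
MGU = { L = app(3,0), R = app(app(3,0),app(0,app(3,0))) }, so R = app(app(3,0),app(0,app(3,0))).

app(app(3,0),app(0,app(3,0)))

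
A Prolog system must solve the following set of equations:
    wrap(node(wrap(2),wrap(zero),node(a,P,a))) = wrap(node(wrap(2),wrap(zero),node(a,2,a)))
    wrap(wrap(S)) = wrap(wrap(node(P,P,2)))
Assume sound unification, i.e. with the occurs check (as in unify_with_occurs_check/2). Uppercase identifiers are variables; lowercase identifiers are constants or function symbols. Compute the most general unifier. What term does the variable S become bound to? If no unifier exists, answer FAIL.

Decompose wrap/1: node(wrap(2),wrap(zero),node(a,P,a)) = node(wrap(2),wrap(zero),node(a,2,a)).
Decompose node/3: wrap(2) = wrap(2),  wrap(zero) = wrap(zero),  node(a,P,a) = node(a,2,a).
Delete trivial equation wrap(2) = wrap(2).
Delete trivial equation wrap(zero) = wrap(zero).
Decompose node/3: a = a,  P = 2,  a = a.
Delete trivial equation a = a.
Bind P := 2; substituting into the one remaining equation that mentions P gives: wrap(wrap(S)) = wrap(wrap(node(2,2,2))).
Delete trivial equation a = a.
Decompose wrap/1: wrap(S) = wrap(node(2,2,2)).
Decompose wrap/1: S = node(2,2,2).
Bind S := node(2,2,2).
MGU = { P ↦ 2, S ↦ node(2,2,2) }, so S ↦ node(2,2,2).

node(2,2,2)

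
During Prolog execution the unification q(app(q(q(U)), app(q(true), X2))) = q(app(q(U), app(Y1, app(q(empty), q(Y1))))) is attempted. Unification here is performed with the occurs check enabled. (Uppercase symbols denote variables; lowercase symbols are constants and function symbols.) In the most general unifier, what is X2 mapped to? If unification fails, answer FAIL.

FAIL

Decompose q/1: app(q(q(U)), app(q(true), X2)) = app(q(U), app(Y1, app(q(empty), q(Y1)))).
Decompose app/2: q(q(U)) = q(U),  app(q(true), X2) = app(Y1, app(q(empty), q(Y1))).
Decompose q/1: q(U) = U.
Occurs check fails: U occurs in q(U); the equation U = q(U) has no finite solution.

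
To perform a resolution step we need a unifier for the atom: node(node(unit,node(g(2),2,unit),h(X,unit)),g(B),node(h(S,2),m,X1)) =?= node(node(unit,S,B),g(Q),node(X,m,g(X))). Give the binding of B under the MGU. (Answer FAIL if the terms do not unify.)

Decompose node/3: node(unit,node(g(2),2,unit),h(X,unit)) =?= node(unit,S,B),  g(B) =?= g(Q),  node(h(S,2),m,X1) =?= node(X,m,g(X)).
Decompose node/3: unit =?= unit,  node(g(2),2,unit) =?= S,  h(X,unit) =?= B.
Delete trivial equation unit =?= unit.
Bind S := node(g(2),2,unit); substituting into the one remaining equation that mentions S gives: node(h(node(g(2),2,unit),2),m,X1) =?= node(X,m,g(X)).
Bind B := h(X,unit); substituting into the one remaining equation that mentions B gives: g(h(X,unit)) =?= g(Q).
Decompose g/1: h(X,unit) =?= Q.
Bind Q := h(X,unit); no other remaining equation mentions Q.
Decompose node/3: h(node(g(2),2,unit),2) =?= X,  m =?= m,  X1 =?= g(X).
Bind X := h(node(g(2),2,unit),2); substituting into the one remaining equation that mentions X gives: X1 =?= g(h(node(g(2),2,unit),2)). Substituting into the earlier bindings gives B := h(h(node(g(2),2,unit),2),unit), Q := h(h(node(g(2),2,unit),2),unit).
Delete trivial equation m =?= m.
Bind X1 := g(h(node(g(2),2,unit),2)).
MGU = { S -> node(g(2),2,unit), B -> h(h(node(g(2),2,unit),2),unit), Q -> h(h(node(g(2),2,unit),2),unit), X -> h(node(g(2),2,unit),2), X1 -> g(h(node(g(2),2,unit),2)) }, so B -> h(h(node(g(2),2,unit),2),unit).

h(h(node(g(2),2,unit),2),unit)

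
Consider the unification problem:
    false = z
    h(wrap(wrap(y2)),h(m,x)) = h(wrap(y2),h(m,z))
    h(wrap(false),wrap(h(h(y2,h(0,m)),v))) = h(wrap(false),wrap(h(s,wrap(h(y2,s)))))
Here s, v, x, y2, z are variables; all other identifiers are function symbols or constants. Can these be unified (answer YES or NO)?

NO

Bind z := false; substituting into the one remaining equation that mentions z gives: h(wrap(wrap(y2)),h(m,x)) = h(wrap(y2),h(m,false)).
Decompose h/2: wrap(wrap(y2)) = wrap(y2),  h(m,x) = h(m,false).
Decompose wrap/1: wrap(y2) = y2.
Occurs check fails: y2 occurs in wrap(y2); the equation y2 = wrap(y2) has no finite solution.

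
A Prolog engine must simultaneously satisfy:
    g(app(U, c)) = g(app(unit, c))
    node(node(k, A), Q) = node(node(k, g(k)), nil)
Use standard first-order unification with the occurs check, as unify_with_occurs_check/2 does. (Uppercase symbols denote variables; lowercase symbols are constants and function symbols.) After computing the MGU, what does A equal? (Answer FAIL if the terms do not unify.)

Decompose g/1: app(U, c) = app(unit, c).
Decompose app/2: U = unit,  c = c.
Bind U := unit; no other remaining equation mentions U.
Delete trivial equation c = c.
Decompose node/2: node(k, A) = node(k, g(k)),  Q = nil.
Decompose node/2: k = k,  A = g(k).
Delete trivial equation k = k.
Bind A := g(k); no other remaining equation mentions A.
Bind Q := nil.
MGU = { U ↦ unit, A ↦ g(k), Q ↦ nil }, so A ↦ g(k).

g(k)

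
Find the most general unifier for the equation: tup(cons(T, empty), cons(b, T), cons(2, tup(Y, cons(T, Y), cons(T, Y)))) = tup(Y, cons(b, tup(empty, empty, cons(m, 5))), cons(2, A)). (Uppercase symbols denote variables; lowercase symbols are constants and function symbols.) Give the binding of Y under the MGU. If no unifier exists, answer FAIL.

cons(tup(empty, empty, cons(m, 5)), empty)

Decompose tup/3: cons(T, empty) = Y,  cons(b, T) = cons(b, tup(empty, empty, cons(m, 5))),  cons(2, tup(Y, cons(T, Y), cons(T, Y))) = cons(2, A).
Bind Y := cons(T, empty); substituting into the one remaining equation that mentions Y gives: cons(2, tup(cons(T, empty), cons(T, cons(T, empty)), cons(T, cons(T, empty)))) = cons(2, A).
Decompose cons/2: b = b,  T = tup(empty, empty, cons(m, 5)).
Delete trivial equation b = b.
Bind T := tup(empty, empty, cons(m, 5)); substituting into the remaining equation gives: cons(2, tup(cons(tup(empty, empty, cons(m, 5)), empty), cons(tup(empty, empty, cons(m, 5)), cons(tup(empty, empty, cons(m, 5)), empty)), cons(tup(empty, empty, cons(m, 5)), cons(tup(empty, empty, cons(m, 5)), empty)))) = cons(2, A). Substituting into the earlier binding gives Y := cons(tup(empty, empty, cons(m, 5)), empty).
Decompose cons/2: 2 = 2,  tup(cons(tup(empty, empty, cons(m, 5)), empty), cons(tup(empty, empty, cons(m, 5)), cons(tup(empty, empty, cons(m, 5)), empty)), cons(tup(empty, empty, cons(m, 5)), cons(tup(empty, empty, cons(m, 5)), empty))) = A.
Delete trivial equation 2 = 2.
Bind A := tup(cons(tup(empty, empty, cons(m, 5)), empty), cons(tup(empty, empty, cons(m, 5)), cons(tup(empty, empty, cons(m, 5)), empty)), cons(tup(empty, empty, cons(m, 5)), cons(tup(empty, empty, cons(m, 5)), empty))).
MGU = { Y := cons(tup(empty, empty, cons(m, 5)), empty), T := tup(empty, empty, cons(m, 5)), A := tup(cons(tup(empty, empty, cons(m, 5)), empty), cons(tup(empty, empty, cons(m, 5)), cons(tup(empty, empty, cons(m, 5)), empty)), cons(tup(empty, empty, cons(m, 5)), cons(tup(empty, empty, cons(m, 5)), empty))) }, so Y := cons(tup(empty, empty, cons(m, 5)), empty).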